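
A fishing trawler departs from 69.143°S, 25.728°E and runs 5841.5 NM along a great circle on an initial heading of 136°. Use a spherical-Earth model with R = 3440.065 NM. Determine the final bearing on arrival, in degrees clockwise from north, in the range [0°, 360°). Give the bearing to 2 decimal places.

δ = 5841.5/3440.065 = 1.698078 rad (97.2927°).
Converting: φ₁ = -1.206773 rad, θ = 2.373648 rad.
Applying the spherical law of cosines for sides, sin φ₂ = sin φ₁ cos δ + cos φ₁ sin δ cos θ = -0.135419, so φ₂ = -7.783°.
For the longitude increment, Δλ = atan2( sin θ sin δ cos φ₁, cos δ − sin φ₁ sin φ₂ ) = atan2(0.245323, -0.253484) = 135.937°.
Hence λ₂ = 25.728° + 135.937° = 161.665°.
The forward bearing on arrival equals the back-azimuth from the destination plus 180°.
Back-azimuth from P₂ (-7.78°, 161.67°) to P₁ (-69.14°, 25.73°), with Δλ' = λ₁ − λ₂ = -135.94°: atan2( sin Δλ' cos φ₁ , cos φ₂ sin φ₁ − sin φ₂ cos φ₁ cos Δλ' ) = 194.46°.
Final bearing = (194.46° + 180°) mod 360° = 14.46°.

final bearing 14.46°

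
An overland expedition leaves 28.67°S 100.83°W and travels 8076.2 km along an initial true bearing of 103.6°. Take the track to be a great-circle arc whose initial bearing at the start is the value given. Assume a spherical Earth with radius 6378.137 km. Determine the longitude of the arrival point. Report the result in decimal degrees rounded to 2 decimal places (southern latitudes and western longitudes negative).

The arc subtends δ = 8076.2/6378.137 = 1.266232 rad at the centre.
Start latitude φ₁ = -0.500386 rad; initial bearing θ = 1.808161 rad.
sin φ₂ = sin φ₁ cos δ + cos φ₁ sin δ cos θ = (-0.479764)(0.299878) + (0.877397)(0.953978)(-0.235142) = -0.340689
φ₂ = asin(-0.340689) = -0.347649 rad = -19.92°.
Then Δλ = atan2(0.813548, 0.136428) = 1.404648 rad, from sin θ sin δ cos φ₁ over cos δ − sin φ₁ sin φ₂.
Hence λ₂ = -100.83° + 80.48° = -20.35°.

longitude -20.35°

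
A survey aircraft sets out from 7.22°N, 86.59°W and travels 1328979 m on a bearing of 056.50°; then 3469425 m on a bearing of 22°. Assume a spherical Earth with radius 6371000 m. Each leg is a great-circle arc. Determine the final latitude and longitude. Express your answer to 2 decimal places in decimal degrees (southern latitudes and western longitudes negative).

latitude 41.98°, longitude -61.22°

Apply the spherical direct solution leg by leg, carrying full precision between legs.
Leg 1: from (7.22°, -86.59°), δ = 1328979/6371000 = 0.208598 rad, θ = 56.5° → φ = 13.67°, λ = -76.35°.
Leg 2: from (13.67°, -76.35°), δ = 3469425/6371000 = 0.544565 rad, θ = 22° → φ = 41.98°, λ = -61.22°.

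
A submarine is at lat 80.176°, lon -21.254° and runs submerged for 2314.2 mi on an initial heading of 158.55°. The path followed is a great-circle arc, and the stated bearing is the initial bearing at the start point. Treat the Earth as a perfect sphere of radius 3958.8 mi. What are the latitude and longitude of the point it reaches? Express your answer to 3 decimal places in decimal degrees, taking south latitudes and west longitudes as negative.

Angular distance δ = d/R = 2314.2 / 3958.8 = 0.584571 rad.
With φ₁ = 80.176° = 1.399335 rad and θ = 158.55° = 2.767220 rad:
sin φ₂ = sin φ₁ cos δ + cos φ₁ sin δ cos θ = (0.985337)(0.833949) + (0.170622)(0.551842)(-0.930737) = 0.734085
φ₂ = asin(0.734085) = 0.824319 rad = 47.230°.
Δλ = atan2( sin θ sin δ cos φ₁ , cos δ − sin φ₁ sin φ₂ ) = atan2(0.034432, 0.110628) = 0.301738 rad = 17.288°.
Hence λ₂ = -21.254° + 17.288° = -3.966°.

latitude 47.230°, longitude -3.966°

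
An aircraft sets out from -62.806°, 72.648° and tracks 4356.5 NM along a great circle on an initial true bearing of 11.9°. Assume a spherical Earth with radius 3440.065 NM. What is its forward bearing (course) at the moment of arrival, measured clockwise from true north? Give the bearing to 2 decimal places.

The arc subtends δ = 4356.5/3440.065 = 1.266400 rad at the centre.
Start latitude φ₁ = -1.096171 rad; initial bearing θ = 0.207694 rad.
Applying the spherical law of cosines for sides, sin φ₂ = sin φ₁ cos δ + cos φ₁ sin δ cos θ = 0.160038, so φ₂ = 9.209°.
For the longitude increment, Δλ = atan2( sin θ sin δ cos φ₁, cos δ − sin φ₁ sin φ₂ ) = atan2(0.089904, 0.442065) = 11.496°.
λ₂ = 72.648° + 11.496° = 84.144°.
The forward bearing on arrival equals the back-azimuth from the destination plus 180°.
Back-azimuth from P₂ (9.21°, 84.14°) to P₁ (-62.81°, 72.65°), with Δλ' = λ₁ − λ₂ = -11.50°: atan2( sin Δλ' cos φ₁ , cos φ₂ sin φ₁ − sin φ₂ cos φ₁ cos Δλ' ) = 185.48°.
Final bearing = (185.48° + 180°) mod 360° = 5.48°.

final bearing 5.48°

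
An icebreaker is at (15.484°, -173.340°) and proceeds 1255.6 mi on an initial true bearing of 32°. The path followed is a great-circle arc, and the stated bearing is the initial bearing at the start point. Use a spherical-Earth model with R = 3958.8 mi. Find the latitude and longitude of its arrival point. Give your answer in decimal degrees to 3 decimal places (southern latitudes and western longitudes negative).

The arc subtends δ = 1255.6/3958.8 = 0.317167 rad at the centre.
Start latitude φ₁ = 0.270247 rad; initial bearing θ = 0.558505 rad.
Destination latitude: φ₂ = arcsin( sin φ₁ cos δ + cos φ₁ sin δ cos θ ) = arcsin(0.508540) = 30.567°.
For the longitude increment, Δλ = atan2( sin θ sin δ cos φ₁, cos δ − sin φ₁ sin φ₂ ) = atan2(0.159271, 0.814358) = 11.066°.
Hence λ₂ = -173.340° + 11.066° = -162.274°.

latitude 30.567°, longitude -162.274°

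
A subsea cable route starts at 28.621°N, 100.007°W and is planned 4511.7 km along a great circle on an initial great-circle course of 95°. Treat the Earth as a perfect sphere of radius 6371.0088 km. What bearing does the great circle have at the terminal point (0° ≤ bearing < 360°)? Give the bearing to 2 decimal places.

δ = 4511.7/6371.0088 = 0.708161 rad (40.5746°).
Converting: φ₁ = 0.499531 rad, θ = 1.658063 rad.
Applying the spherical law of cosines for sides, sin φ₂ = sin φ₁ cos δ + cos φ₁ sin δ cos θ = 0.314077, so φ₂ = 18.305°.
Δλ = atan2( sin θ sin δ cos φ₁ , cos δ − sin φ₁ sin φ₂ ) = atan2(0.568787, 0.609112) = 0.751176 rad = 43.039°.
λ₂ = -100.007° + 43.039° = -56.968°.
The forward bearing on arrival equals the back-azimuth from the destination plus 180°.
Back-azimuth from P₂ (18.31°, -56.97°) to P₁ (28.62°, -100.01°), with Δλ' = λ₁ − λ₂ = -43.04°: atan2( sin Δλ' cos φ₁ , cos φ₂ sin φ₁ − sin φ₂ cos φ₁ cos Δλ' ) = 292.92°.
Final bearing = (292.92° + 180°) mod 360° = 112.92°.

final bearing 112.92°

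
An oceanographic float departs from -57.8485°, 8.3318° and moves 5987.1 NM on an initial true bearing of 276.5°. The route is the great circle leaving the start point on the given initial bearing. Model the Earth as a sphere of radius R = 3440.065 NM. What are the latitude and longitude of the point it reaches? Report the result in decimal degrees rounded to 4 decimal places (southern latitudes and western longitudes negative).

latitude 11.6707°, longitude -81.3966°

The arc subtends δ = 5987.1/3440.065 = 1.740403 rad at the centre.
Converting: φ₁ = -1.009647 rad, θ = 4.825835 rad.
Applying the spherical law of cosines for sides, sin φ₂ = sin φ₁ cos δ + cos φ₁ sin δ cos θ = 0.202287, so φ₂ = 11.6707°.
Δλ = atan2( sin θ sin δ cos φ₁ , cos δ − sin φ₁ sin φ₂ ) = atan2(-0.521152, 0.002470) = -1.566057 rad = -89.7284°.
Hence λ₂ = 8.3318° + -89.7284° = -81.3966°.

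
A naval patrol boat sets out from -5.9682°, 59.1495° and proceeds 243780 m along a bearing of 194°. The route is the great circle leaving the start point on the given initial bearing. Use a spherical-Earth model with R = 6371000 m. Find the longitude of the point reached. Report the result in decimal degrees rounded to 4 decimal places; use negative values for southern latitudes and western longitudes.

The arc subtends δ = 243780/6371000 = 0.038264 rad at the centre.
Start latitude φ₁ = -0.104165 rad; initial bearing θ = 3.385939 rad.
Destination latitude: φ₂ = arcsin( sin φ₁ cos δ + cos φ₁ sin δ cos θ ) = arcsin(-0.140818) = -8.0952°.
For the longitude increment, Δλ = atan2( sin θ sin δ cos φ₁, cos δ − sin φ₁ sin φ₂ ) = atan2(-0.009204, 0.984626) = -0.5356°.
λ₂ = λ₁ + Δλ = 58.6139°.

longitude 58.6139°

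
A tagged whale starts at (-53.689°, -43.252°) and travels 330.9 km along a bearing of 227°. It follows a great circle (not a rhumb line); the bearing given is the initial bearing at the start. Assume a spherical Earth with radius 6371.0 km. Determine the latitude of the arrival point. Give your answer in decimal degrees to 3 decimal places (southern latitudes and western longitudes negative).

latitude -55.659°

Angular distance δ = d/R = 330.9 / 6371 = 0.051938 rad.
Start latitude φ₁ = -0.937050 rad; initial bearing θ = 3.961897 rad.
sin φ₂ = sin φ₁ cos δ + cos φ₁ sin δ cos θ = (-0.805815)(0.998652) + (0.592168)(0.051915)(-0.681998) = -0.825694
φ₂ = asin(-0.825694) = -0.971432 rad = -55.659°.
For the longitude increment, Δλ = atan2( sin θ sin δ cos φ₁, cos δ − sin φ₁ sin φ₂ ) = atan2(-0.022484, 0.333295) = -3.859°.
λ₂ = λ₁ + Δλ = -47.111°.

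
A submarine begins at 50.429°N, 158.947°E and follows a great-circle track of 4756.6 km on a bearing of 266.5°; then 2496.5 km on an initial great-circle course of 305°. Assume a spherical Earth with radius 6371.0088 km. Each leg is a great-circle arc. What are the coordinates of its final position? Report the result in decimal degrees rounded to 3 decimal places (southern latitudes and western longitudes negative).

latitude 43.075°, longitude 79.976°

Apply the spherical direct solution leg by leg, carrying full precision between legs.
Leg 1: from (50.429°, 158.947°), δ = 4756.6/6371.0088 = 0.746601 rad, θ = 266.5° → φ = 32.642°, λ = 105.334°.
Leg 2: from (32.642°, 105.334°), δ = 2496.5/6371.0088 = 0.391853 rad, θ = 305° → φ = 43.075°, λ = 79.976°.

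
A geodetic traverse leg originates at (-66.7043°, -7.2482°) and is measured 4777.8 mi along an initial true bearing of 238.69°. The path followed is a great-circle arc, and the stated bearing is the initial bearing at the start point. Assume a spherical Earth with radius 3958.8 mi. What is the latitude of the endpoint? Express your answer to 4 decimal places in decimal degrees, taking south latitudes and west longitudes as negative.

latitude -31.2636°

Angular distance δ = d/R = 4777.8 / 3958.8 = 1.206881 rad.
Start latitude φ₁ = -1.164210 rad; initial bearing θ = 4.165926 rad.
sin φ₂ = sin φ₁ cos δ + cos φ₁ sin δ cos θ = (-0.918476)(0.355936) + (0.395477)(0.934510)(-0.519668) = -0.518976
φ₂ = asin(-0.518976) = -0.545653 rad = -31.2636°.
Then Δλ = atan2(-0.315755, -0.120731) = -1.936002 rad, from sin θ sin δ cos φ₁ over cos δ − sin φ₁ sin φ₂.
λ₂ = λ₁ + Δλ = -118.1729°.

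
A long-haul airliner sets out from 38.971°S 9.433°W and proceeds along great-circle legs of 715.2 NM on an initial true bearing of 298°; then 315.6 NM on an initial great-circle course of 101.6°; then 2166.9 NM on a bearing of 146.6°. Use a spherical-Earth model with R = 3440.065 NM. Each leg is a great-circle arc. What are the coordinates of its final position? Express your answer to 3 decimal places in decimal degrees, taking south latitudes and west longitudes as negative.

latitude -58.953°, longitude 23.204°

Apply the spherical direct solution leg by leg, carrying full precision between legs.
Leg 1: from (-38.971°, -9.433°), δ = 715.2/3440.065 = 0.207903 rad, θ = 298° → φ = -32.687°, λ = -21.939°.
Leg 2: from (-32.687°, -21.939°), δ = 315.6/3440.065 = 0.091742 rad, θ = 101.6° → φ = -33.592°, λ = -15.754°.
Leg 3: from (-33.592°, -15.754°), δ = 2166.9/3440.065 = 0.629901 rad, θ = 146.6° → φ = -58.953°, λ = 23.204°.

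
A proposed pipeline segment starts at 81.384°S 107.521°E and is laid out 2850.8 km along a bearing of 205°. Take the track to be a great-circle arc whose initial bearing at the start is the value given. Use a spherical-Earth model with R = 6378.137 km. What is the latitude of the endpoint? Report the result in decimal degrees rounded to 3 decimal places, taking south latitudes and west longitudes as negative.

Central angle δ = d/R = 0.446964 rad.
Start latitude φ₁ = -1.420419 rad; initial bearing θ = 3.577925 rad.
Applying the spherical law of cosines for sides, sin φ₂ = sin φ₁ cos δ + cos φ₁ sin δ cos θ = -0.950273, so φ₂ = -71.855°.
Then Δλ = atan2(-0.027366, -0.037785) = -2.514778 rad, from sin θ sin δ cos φ₁ over cos δ − sin φ₁ sin φ₂.
Hence λ₂ = 107.521° + -144.086° = -36.565°.

latitude -71.855°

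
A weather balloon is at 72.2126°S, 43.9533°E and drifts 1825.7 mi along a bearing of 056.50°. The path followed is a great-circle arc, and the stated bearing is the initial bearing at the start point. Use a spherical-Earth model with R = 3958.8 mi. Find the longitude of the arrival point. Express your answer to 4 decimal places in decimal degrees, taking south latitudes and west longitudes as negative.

The arc subtends δ = 1825.7/3958.8 = 0.461175 rad at the centre.
Converting: φ₁ = -1.260348 rad, θ = 0.986111 rad.
Destination latitude: φ₂ = arcsin( sin φ₁ cos δ + cos φ₁ sin δ cos θ ) = arcsin(-0.777690) = -51.0495°.
Δλ = atan2( sin θ sin δ cos φ₁ , cos δ − sin φ₁ sin φ₂ ) = atan2(0.113360, 0.155017) = 0.631408 rad = 36.1770°.
Hence λ₂ = 43.9533° + 36.1770° = 80.1303°.

longitude 80.1303°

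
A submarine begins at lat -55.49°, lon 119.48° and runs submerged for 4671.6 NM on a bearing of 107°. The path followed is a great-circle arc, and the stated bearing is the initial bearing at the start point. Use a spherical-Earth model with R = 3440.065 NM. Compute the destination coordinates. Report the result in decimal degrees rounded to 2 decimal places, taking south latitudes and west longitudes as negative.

δ = 4671.6/3440.065 = 1.357998 rad (77.8075°).
Start latitude φ₁ = -0.968483 rad; initial bearing θ = 1.867502 rad.
Applying the spherical law of cosines for sides, sin φ₂ = sin φ₁ cos δ + cos φ₁ sin δ cos θ = -0.335938, so φ₂ = -19.63°.
For the longitude increment, Δλ = atan2( sin θ sin δ cos φ₁, cos δ − sin φ₁ sin φ₂ ) = atan2(0.529574, -0.065626) = 97.06°.
λ₂ = 119.48° + 97.06° = 216.54°, normalized to (−180°, 180°] → -143.46°.

latitude -19.63°, longitude -143.46°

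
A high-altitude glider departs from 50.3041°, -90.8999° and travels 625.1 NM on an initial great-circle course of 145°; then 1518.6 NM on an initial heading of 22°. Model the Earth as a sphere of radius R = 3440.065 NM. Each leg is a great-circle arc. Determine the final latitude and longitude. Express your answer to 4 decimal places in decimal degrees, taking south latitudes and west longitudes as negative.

latitude 63.5816°, longitude -61.8653°

Apply the spherical direct solution leg by leg, carrying full precision between legs.
Leg 1: from (50.3041°, -90.8999°), δ = 625.1/3440.065 = 0.181712 rad, θ = 145° → φ = 41.4700°, λ = -82.9485°.
Leg 2: from (41.4700°, -82.9485°), δ = 1518.6/3440.065 = 0.441445 rad, θ = 22° → φ = 63.5816°, λ = -61.8653°.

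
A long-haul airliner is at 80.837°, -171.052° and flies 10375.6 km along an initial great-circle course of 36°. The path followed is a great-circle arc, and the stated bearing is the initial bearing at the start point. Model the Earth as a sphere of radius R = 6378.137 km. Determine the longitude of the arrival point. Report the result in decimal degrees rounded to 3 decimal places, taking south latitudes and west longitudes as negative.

The arc subtends δ = 10375.6/6378.137 = 1.626745 rad at the centre.
Start latitude φ₁ = 1.410872 rad; initial bearing θ = 0.628319 rad.
Applying the spherical law of cosines for sides, sin φ₂ = sin φ₁ cos δ + cos φ₁ sin δ cos θ = 0.073424, so φ₂ = 4.211°.
Then Δλ = atan2(0.093455, -0.128406) = 2.512447 rad, from sin θ sin δ cos φ₁ over cos δ − sin φ₁ sin φ₂.
λ₂ = λ₁ + Δλ = -27.099°.

longitude -27.099°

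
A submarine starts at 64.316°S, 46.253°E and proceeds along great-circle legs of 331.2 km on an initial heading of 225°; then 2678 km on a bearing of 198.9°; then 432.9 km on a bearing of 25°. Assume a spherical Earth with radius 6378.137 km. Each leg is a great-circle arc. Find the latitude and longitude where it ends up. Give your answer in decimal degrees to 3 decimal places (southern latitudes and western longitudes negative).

Apply the spherical direct solution leg by leg, carrying full precision between legs.
Leg 1: from (-64.316°, 46.253°), δ = 331.2/6378.137 = 0.051927 rad, θ = 225° → φ = -66.332°, λ = 41.007°.
Leg 2: from (-66.332°, 41.007°), δ = 2678/6378.137 = 0.419872 rad, θ = 198.9° → φ = -82.374°, λ = -43.226°.
Leg 3: from (-82.374°, -43.226°), δ = 432.9/6378.137 = 0.067872 rad, θ = 25° → φ = -78.729°, λ = -34.793°.

latitude -78.729°, longitude -34.793°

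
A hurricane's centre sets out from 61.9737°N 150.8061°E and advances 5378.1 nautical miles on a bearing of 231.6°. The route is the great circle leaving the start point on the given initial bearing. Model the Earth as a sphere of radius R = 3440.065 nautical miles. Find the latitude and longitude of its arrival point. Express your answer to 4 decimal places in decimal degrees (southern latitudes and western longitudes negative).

latitude -16.5768°, longitude 95.9553°

δ = 5378.1/3440.065 = 1.563372 rad (89.5746°).
Converting: φ₁ = 1.081645 rad, θ = 4.042183 rad.
Destination latitude: φ₂ = arcsin( sin φ₁ cos δ + cos φ₁ sin δ cos θ ) = arcsin(-0.285301) = -16.5768°.
For the longitude increment, Δλ = atan2( sin θ sin δ cos φ₁, cos δ − sin φ₁ sin φ₂ ) = atan2(-0.368229, 0.259269) = -54.8508°.
λ₂ = λ₁ + Δλ = 95.9553°.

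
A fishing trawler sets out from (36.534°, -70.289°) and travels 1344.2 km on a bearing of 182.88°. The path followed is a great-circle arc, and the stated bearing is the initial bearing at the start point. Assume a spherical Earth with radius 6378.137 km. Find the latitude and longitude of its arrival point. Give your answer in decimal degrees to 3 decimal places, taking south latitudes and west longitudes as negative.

δ = 1344.2/6378.137 = 0.210751 rad (12.0752°).
Start latitude φ₁ = 0.637639 rad; initial bearing θ = 3.191858 rad.
Applying the spherical law of cosines for sides, sin φ₂ = sin φ₁ cos δ + cos φ₁ sin δ cos θ = 0.414252, so φ₂ = 24.472°.
Δλ = atan2( sin θ sin δ cos φ₁ , cos δ − sin φ₁ sin φ₂ ) = atan2(-0.008445, 0.731270) = -0.011549 rad = -0.662°.
Hence λ₂ = -70.289° + -0.662° = -70.951°.

latitude 24.472°, longitude -70.951°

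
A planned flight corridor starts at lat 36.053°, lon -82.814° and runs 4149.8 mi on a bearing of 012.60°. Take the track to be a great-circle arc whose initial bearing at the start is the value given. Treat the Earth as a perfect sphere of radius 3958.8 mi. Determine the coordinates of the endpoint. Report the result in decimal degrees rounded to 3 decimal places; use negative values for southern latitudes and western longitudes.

Angular distance δ = d/R = 4149.8 / 3958.8 = 1.048247 rad.
With φ₁ = 36.053° = 0.629244 rad and θ = 12.6° = 0.219911 rad:
Applying the spherical law of cosines for sides, sin φ₂ = sin φ₁ cos δ + cos φ₁ sin δ cos θ = 0.977441, so φ₂ = 77.807°.
Then Δλ = atan2(0.152827, -0.076166) = 2.033146 rad, from sin θ sin δ cos φ₁ over cos δ − sin φ₁ sin φ₂.
λ₂ = -82.814° + 116.491° = 33.677°.

latitude 77.807°, longitude 33.677°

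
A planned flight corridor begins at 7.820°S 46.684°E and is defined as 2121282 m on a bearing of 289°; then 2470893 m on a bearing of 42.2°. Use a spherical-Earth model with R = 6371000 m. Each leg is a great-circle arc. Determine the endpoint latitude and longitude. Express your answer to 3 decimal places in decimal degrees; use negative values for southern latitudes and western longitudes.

latitude 14.989°, longitude 43.925°

Apply the spherical direct solution leg by leg, carrying full precision between legs.
Leg 1: from (-7.820°, 46.684°), δ = 2121282/6371000 = 0.332959 rad, θ = 289° → φ = -1.328°, λ = 28.678°.
Leg 2: from (-1.328°, 28.678°), δ = 2470893/6371000 = 0.387834 rad, θ = 42.2° → φ = 14.989°, λ = 43.925°.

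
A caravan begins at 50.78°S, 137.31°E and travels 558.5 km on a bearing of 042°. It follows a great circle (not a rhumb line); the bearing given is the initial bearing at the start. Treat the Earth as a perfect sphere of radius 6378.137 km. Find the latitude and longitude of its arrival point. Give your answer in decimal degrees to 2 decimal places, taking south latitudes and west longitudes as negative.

δ = 558.5/6378.137 = 0.087565 rad (5.0171°).
With φ₁ = -50.78° = -0.886278 rad and θ = 42° = 0.733038 rad:
sin φ₂ = sin φ₁ cos δ + cos φ₁ sin δ cos θ = (-0.774724)(0.996169) + (0.632300)(0.087453)(0.743145) = -0.730662
φ₂ = asin(-0.730662) = -0.819292 rad = -46.94°.
Then Δλ = atan2(0.037001, 0.430107) = 0.085815 rad, from sin θ sin δ cos φ₁ over cos δ − sin φ₁ sin φ₂.
Hence λ₂ = 137.31° + 4.92° = 142.23°.

latitude -46.94°, longitude 142.23°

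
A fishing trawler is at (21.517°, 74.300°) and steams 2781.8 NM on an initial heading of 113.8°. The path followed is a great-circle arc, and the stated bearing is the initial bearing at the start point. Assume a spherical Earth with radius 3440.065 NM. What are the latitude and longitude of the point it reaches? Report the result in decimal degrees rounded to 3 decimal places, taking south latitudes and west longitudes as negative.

Central angle δ = d/R = 0.808648 rad.
Start latitude φ₁ = 0.375542 rad; initial bearing θ = 1.986185 rad.
Applying the spherical law of cosines for sides, sin φ₂ = sin φ₁ cos δ + cos φ₁ sin δ cos θ = -0.018311, so φ₂ = -1.049°.
For the longitude increment, Δλ = atan2( sin θ sin δ cos φ₁, cos δ − sin φ₁ sin φ₂ ) = atan2(0.615715, 0.697194) = 41.449°.
Hence λ₂ = 74.300° + 41.449° = 115.749°.

latitude -1.049°, longitude 115.749°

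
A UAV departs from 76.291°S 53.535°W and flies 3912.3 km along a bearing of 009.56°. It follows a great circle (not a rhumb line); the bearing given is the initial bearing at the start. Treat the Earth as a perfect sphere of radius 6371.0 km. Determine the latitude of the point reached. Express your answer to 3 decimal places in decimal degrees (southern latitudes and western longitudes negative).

δ = 3912.3/6371 = 0.614079 rad (35.1842°).
Start latitude φ₁ = -1.331529 rad; initial bearing θ = 0.166853 rad.
sin φ₂ = sin φ₁ cos δ + cos φ₁ sin δ cos θ = (-0.971512)(0.817304) + (0.236991)(0.576206)(0.986112) = -0.659362
φ₂ = asin(-0.659362) = -0.719969 rad = -41.251°.
Then Δλ = atan2(0.022679, 0.176727) = 0.127632 rad, from sin θ sin δ cos φ₁ over cos δ − sin φ₁ sin φ₂.
λ₂ = -53.535° + 7.313° = -46.222°.

latitude -41.251°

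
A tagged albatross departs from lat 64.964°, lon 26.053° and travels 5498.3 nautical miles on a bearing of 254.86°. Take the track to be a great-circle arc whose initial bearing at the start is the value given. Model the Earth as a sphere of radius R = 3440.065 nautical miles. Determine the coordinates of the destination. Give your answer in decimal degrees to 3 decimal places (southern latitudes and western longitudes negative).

latitude -7.783°, longitude -50.827°

The arc subtends δ = 5498.3/3440.065 = 1.598313 rad at the centre.
Start latitude φ₁ = 1.133836 rad; initial bearing θ = 4.448146 rad.
sin φ₂ = sin φ₁ cos δ + cos φ₁ sin δ cos θ = (0.906042)(-0.027513) + (0.423188)(0.999621)(-0.261178) = -0.135414
φ₂ = asin(-0.135414) = -0.135831 rad = -7.783°.
Δλ = atan2( sin θ sin δ cos φ₁ , cos δ − sin φ₁ sin φ₂ ) = atan2(-0.408344, 0.095177) = -1.341803 rad = -76.880°.
λ₂ = 26.053° + -76.880° = -50.827°.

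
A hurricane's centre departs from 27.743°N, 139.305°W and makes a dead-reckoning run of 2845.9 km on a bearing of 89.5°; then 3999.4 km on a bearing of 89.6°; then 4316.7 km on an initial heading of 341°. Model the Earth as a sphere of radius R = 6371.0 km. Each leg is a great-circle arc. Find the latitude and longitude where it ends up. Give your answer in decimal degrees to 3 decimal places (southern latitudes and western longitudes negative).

Apply the spherical direct solution leg by leg, carrying full precision between legs.
Leg 1: from (27.743°, -139.305°), δ = 2845.9/6371 = 0.446696 rad, θ = 89.5° → φ = 25.035°, λ = -110.831°.
Leg 2: from (25.035°, -110.831°), δ = 3999.4/6371 = 0.627751 rad, θ = 89.6° → φ = 20.255°, λ = -72.073°.
Leg 3: from (20.255°, -72.073°), δ = 4316.7/6371 = 0.677555 rad, θ = 341° → φ = 55.671°, λ = -93.291°.

latitude 55.671°, longitude -93.291°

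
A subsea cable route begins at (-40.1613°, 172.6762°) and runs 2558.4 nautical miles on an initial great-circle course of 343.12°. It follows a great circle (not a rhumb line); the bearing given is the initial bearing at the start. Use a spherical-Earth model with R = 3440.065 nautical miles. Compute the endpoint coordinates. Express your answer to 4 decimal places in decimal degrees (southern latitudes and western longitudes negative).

Angular distance δ = d/R = 2558.4 / 3440.065 = 0.743707 rad.
Start latitude φ₁ = -0.700947 rad; initial bearing θ = 5.988574 rad.
Destination latitude: φ₂ = arcsin( sin φ₁ cos δ + cos φ₁ sin δ cos θ ) = arcsin(0.020455) = 1.1721°.
For the longitude increment, Δλ = atan2( sin θ sin δ cos φ₁, cos δ − sin φ₁ sin φ₂ ) = atan2(-0.150237, 0.749156) = -11.3397°.
λ₂ = λ₁ + Δλ = 161.3365°.

latitude 1.1721°, longitude 161.3365°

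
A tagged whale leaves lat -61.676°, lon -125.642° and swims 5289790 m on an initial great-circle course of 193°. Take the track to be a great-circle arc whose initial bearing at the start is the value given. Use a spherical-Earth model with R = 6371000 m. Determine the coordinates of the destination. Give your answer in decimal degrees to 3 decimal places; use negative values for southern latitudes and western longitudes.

latitude -69.248°, longitude 82.303°

The arc subtends δ = 5289790/6371000 = 0.830292 rad at the centre.
With φ₁ = -61.676° = -1.076449 rad and θ = 193° = 3.368485 rad:
sin φ₂ = sin φ₁ cos δ + cos φ₁ sin δ cos θ = (-0.880279)(0.674660) + (0.474457)(0.738128)(-0.974370) = -0.935123
φ₂ = asin(-0.935123) = -1.208607 rad = -69.248°.
Then Δλ = atan2(-0.078780, -0.148509) = -2.653864 rad, from sin θ sin δ cos φ₁ over cos δ − sin φ₁ sin φ₂.
λ₂ = -125.642° + -152.055° = -277.697°, normalized to (−180°, 180°] → 82.303°.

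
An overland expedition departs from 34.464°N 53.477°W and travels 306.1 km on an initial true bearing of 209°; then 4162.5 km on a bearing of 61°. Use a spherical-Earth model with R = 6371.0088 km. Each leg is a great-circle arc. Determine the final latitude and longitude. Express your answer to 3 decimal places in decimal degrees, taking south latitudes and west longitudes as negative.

Apply the spherical direct solution leg by leg, carrying full precision between legs.
Leg 1: from (34.464°, -53.477°), δ = 306.1/6371.0088 = 0.048046 rad, θ = 209° → φ = 32.046°, λ = -55.051°.
Leg 2: from (32.046°, -55.051°), δ = 4162.5/6371.0088 = 0.653350 rad, θ = 61° → φ = 42.153°, λ = -9.234°.

latitude 42.153°, longitude -9.234°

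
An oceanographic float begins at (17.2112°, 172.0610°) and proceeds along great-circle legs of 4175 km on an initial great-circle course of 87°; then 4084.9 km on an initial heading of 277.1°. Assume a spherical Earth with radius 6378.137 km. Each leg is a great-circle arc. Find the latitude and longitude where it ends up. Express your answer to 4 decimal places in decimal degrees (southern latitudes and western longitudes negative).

latitude 16.4893°, longitude 172.9527°

Apply the spherical direct solution leg by leg, carrying full precision between legs.
Leg 1: from (17.2112°, 172.0610°), δ = 4175/6378.137 = 0.654580 rad, θ = 87° → φ = 15.3771°, λ = -148.8472°.
Leg 2: from (15.3771°, -148.8472°), δ = 4084.9/6378.137 = 0.640453 rad, θ = 277.1° → φ = 16.4893°, λ = 172.9527°.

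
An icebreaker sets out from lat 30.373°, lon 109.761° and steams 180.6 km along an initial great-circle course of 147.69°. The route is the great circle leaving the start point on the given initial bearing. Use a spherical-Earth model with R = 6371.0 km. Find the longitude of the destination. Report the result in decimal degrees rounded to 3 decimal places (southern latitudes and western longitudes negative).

δ = 180.6/6371 = 0.028347 rad (1.6242°).
Start latitude φ₁ = 0.530109 rad; initial bearing θ = 2.577677 rad.
sin φ₂ = sin φ₁ cos δ + cos φ₁ sin δ cos θ = (0.505627)(0.999598) + (0.862752)(0.028343)(-0.845169) = 0.484757
φ₂ = asin(0.484757) = 0.506085 rad = 28.997°.
Δλ = atan2( sin θ sin δ cos φ₁ , cos δ − sin φ₁ sin φ₂ ) = atan2(0.013070, 0.754492) = 0.017322 rad = 0.992°.
Hence λ₂ = 109.761° + 0.992° = 110.753°.

longitude 110.753°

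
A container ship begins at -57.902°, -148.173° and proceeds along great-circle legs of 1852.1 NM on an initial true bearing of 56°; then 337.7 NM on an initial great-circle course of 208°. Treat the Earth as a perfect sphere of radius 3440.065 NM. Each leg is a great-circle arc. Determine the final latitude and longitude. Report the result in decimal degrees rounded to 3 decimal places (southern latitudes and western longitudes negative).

Apply the spherical direct solution leg by leg, carrying full precision between legs.
Leg 1: from (-57.902°, -148.173°), δ = 1852.1/3440.065 = 0.538391 rad, θ = 56° → φ = -35.095°, λ = -116.871°.
Leg 2: from (-35.095°, -116.871°), δ = 337.7/3440.065 = 0.098167 rad, θ = 208° → φ = -40.014°, λ = -120.315°.

latitude -40.014°, longitude -120.315°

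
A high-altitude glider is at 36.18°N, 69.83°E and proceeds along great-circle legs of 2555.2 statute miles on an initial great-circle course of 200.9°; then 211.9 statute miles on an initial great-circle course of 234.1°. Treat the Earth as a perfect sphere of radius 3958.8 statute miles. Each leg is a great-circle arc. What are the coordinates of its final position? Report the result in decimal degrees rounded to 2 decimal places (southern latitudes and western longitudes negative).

Apply the spherical direct solution leg by leg, carrying full precision between legs.
Leg 1: from (36.18°, 69.83°), δ = 2555.2/3958.8 = 0.645448 rad, θ = 200.9° → φ = 1.03°, λ = 57.44°.
Leg 2: from (1.03°, 57.44°), δ = 211.9/3958.8 = 0.053526 rad, θ = 234.1° → φ = -0.77°, λ = 54.95°.

latitude -0.77°, longitude 54.95°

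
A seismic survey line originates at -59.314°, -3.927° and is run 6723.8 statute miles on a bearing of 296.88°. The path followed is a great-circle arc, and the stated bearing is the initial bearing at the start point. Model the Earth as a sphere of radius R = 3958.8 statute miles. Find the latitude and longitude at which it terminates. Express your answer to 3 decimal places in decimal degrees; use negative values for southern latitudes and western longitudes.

Angular distance δ = d/R = 6723.8 / 3958.8 = 1.698444 rad.
Start latitude φ₁ = -1.035225 rad; initial bearing θ = 5.181533 rad.
Destination latitude: φ₂ = arcsin( sin φ₁ cos δ + cos φ₁ sin δ cos θ ) = arcsin(0.338332) = 19.775°.
Then Δλ = atan2(-0.451491, 0.163657) = -1.223046 rad, from sin θ sin δ cos φ₁ over cos δ − sin φ₁ sin φ₂.
λ₂ = -3.927° + -70.075° = -74.002°.

latitude 19.775°, longitude -74.002°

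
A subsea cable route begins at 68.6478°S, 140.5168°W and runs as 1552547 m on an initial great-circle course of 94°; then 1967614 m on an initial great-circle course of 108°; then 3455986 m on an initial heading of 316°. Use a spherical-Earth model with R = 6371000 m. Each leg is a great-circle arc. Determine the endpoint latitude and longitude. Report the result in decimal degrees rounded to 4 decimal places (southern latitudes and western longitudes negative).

latitude -38.2090°, longitude -89.1507°

Apply the spherical direct solution leg by leg, carrying full precision between legs.
Leg 1: from (-68.6478°, -140.5168°), δ = 1552547/6371000 = 0.243690 rad, θ = 94° → φ = -65.5013°, λ = -105.0346°.
Leg 2: from (-65.5013°, -105.0346°), δ = 1967614/6371000 = 0.308839 rad, θ = 108° → φ = -64.9402°, λ = -61.9964°.
Leg 3: from (-64.9402°, -61.9964°), δ = 3455986/6371000 = 0.542456 rad, θ = 316° → φ = -38.2090°, λ = -89.1507°.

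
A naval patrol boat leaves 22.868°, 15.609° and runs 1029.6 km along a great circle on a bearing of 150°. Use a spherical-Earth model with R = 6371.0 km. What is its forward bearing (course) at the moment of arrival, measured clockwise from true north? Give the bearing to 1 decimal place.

δ = 1029.6/6371 = 0.161607 rad (9.2594°).
With φ₁ = 22.868° = 0.399122 rad and θ = 150° = 2.617994 rad:
Applying the spherical law of cosines for sides, sin φ₂ = sin φ₁ cos δ + cos φ₁ sin δ cos θ = 0.255151, so φ₂ = 14.783°.
For the longitude increment, Δλ = atan2( sin θ sin δ cos φ₁, cos δ − sin φ₁ sin φ₂ ) = atan2(0.074129, 0.887816) = 4.773°.
Hence λ₂ = 15.609° + 4.773° = 20.382°.
The forward bearing on arrival equals the back-azimuth from the destination plus 180°.
Back-azimuth from P₂ (14.8°, 20.4°) to P₁ (22.9°, 15.6°), with Δλ' = λ₁ − λ₂ = -4.8°: atan2( sin Δλ' cos φ₁ , cos φ₂ sin φ₁ − sin φ₂ cos φ₁ cos Δλ' ) = 331.5°.
Final bearing = (331.5° + 180°) mod 360° = 151.5°.

final bearing 151.5°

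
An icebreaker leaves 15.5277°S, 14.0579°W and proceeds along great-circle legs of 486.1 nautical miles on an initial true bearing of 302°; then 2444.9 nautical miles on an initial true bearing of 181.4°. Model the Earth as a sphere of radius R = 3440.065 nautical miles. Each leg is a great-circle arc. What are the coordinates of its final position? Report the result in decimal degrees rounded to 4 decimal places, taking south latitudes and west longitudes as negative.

latitude -51.8386°, longitude -22.5279°

Apply the spherical direct solution leg by leg, carrying full precision between legs.
Leg 1: from (-15.5277°, -14.0579°), δ = 486.1/3440.065 = 0.141305 rad, θ = 302° → φ = -11.1354°, λ = -21.0497°.
Leg 2: from (-11.1354°, -21.0497°), δ = 2444.9/3440.065 = 0.710713 rad, θ = 181.4° → φ = -51.8386°, λ = -22.5279°.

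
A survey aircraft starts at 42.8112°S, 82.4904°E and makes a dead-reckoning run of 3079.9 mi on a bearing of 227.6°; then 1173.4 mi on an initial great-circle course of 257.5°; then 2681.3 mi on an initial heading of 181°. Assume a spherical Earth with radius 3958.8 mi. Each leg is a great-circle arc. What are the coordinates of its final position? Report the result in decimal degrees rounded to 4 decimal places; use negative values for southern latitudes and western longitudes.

latitude -85.0430°, longitude 170.1920°

Apply the spherical direct solution leg by leg, carrying full precision between legs.
Leg 1: from (-42.8112°, 82.4904°), δ = 3079.9/3958.8 = 0.777988 rad, θ = 227.6° → φ = -56.2291°, λ = 13.6821°.
Leg 2: from (-56.2291°, 13.6821°), δ = 1173.4/3958.8 = 0.296403 rad, θ = 257.5° → φ = -56.1151°, λ = -17.0798°.
Leg 3: from (-56.1151°, -17.0798°), δ = 2681.3/3958.8 = 0.677301 rad, θ = 181° → φ = -85.0430°, λ = 170.1920°.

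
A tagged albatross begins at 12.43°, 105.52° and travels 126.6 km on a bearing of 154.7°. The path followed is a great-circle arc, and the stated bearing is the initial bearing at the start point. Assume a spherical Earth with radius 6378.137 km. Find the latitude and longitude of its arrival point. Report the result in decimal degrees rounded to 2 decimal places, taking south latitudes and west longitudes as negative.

δ = 126.6/6378.137 = 0.019849 rad (1.1373°).
With φ₁ = 12.43° = 0.216944 rad and θ = 154.7° = 2.700024 rad:
Destination latitude: φ₂ = arcsin( sin φ₁ cos δ + cos φ₁ sin δ cos θ ) = arcsin(0.197681) = 11.40°.
Δλ = atan2( sin θ sin δ cos φ₁ , cos δ − sin φ₁ sin φ₂ ) = atan2(0.008283, 0.957253) = 0.008653 rad = 0.50°.
λ₂ = λ₁ + Δλ = 106.02°.

latitude 11.40°, longitude 106.02°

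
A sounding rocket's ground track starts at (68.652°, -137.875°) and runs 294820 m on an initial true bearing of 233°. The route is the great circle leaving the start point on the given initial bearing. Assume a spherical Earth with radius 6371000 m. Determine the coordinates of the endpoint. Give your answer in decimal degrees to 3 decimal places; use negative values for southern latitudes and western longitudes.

latitude 66.963°, longitude -143.292°

Central angle δ = d/R = 0.046275 rad.
With φ₁ = 68.652° = 1.198203 rad and θ = 233° = 4.066617 rad:
sin φ₂ = sin φ₁ cos δ + cos φ₁ sin δ cos θ = (0.931387)(0.998929) + (0.364032)(0.046259)(-0.601815) = 0.920255
φ₂ = asin(0.920255) = 1.168732 rad = 66.963°.
Δλ = atan2( sin θ sin δ cos φ₁ , cos δ − sin φ₁ sin φ₂ ) = atan2(-0.013449, 0.141816) = -0.094550 rad = -5.417°.
Hence λ₂ = -137.875° + -5.417° = -143.292°.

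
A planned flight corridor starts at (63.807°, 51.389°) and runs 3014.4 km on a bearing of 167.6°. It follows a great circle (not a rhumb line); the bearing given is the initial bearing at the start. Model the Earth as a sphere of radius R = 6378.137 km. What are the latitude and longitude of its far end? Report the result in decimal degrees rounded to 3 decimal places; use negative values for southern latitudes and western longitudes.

latitude 37.064°, longitude 58.425°

Central angle δ = d/R = 0.472614 rad.
Converting: φ₁ = 1.113642 rad, θ = 2.925172 rad.
Applying the spherical law of cosines for sides, sin φ₂ = sin φ₁ cos δ + cos φ₁ sin δ cos θ = 0.602707, so φ₂ = 37.064°.
Δλ = atan2( sin θ sin δ cos φ₁ , cos δ − sin φ₁ sin φ₂ ) = atan2(0.043147, 0.349565) = 0.122809 rad = 7.036°.
λ₂ = 51.389° + 7.036° = 58.425°.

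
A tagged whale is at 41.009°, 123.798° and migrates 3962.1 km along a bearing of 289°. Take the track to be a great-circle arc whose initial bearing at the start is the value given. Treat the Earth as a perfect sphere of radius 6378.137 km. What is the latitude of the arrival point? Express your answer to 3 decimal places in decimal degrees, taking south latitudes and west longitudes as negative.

latitude 42.577°

The arc subtends δ = 3962.1/6378.137 = 0.621200 rad at the centre.
With φ₁ = 41.009° = 0.715742 rad and θ = 289° = 5.044002 rad:
Destination latitude: φ₂ = arcsin( sin φ₁ cos δ + cos φ₁ sin δ cos θ ) = arcsin(0.676577) = 42.577°.
Then Δλ = atan2(-0.415262, 0.369226) = -0.844014 rad, from sin θ sin δ cos φ₁ over cos δ − sin φ₁ sin φ₂.
λ₂ = 123.798° + -48.358° = 75.440°.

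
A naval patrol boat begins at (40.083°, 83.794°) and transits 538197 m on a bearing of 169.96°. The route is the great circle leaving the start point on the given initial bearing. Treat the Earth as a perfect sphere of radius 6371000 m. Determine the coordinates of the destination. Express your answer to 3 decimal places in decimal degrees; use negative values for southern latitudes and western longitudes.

Central angle δ = d/R = 0.084476 rad.
With φ₁ = 40.083° = 0.699580 rad and θ = 169.96° = 2.966362 rad:
sin φ₂ = sin φ₁ cos δ + cos φ₁ sin δ cos θ = (0.643897)(0.996434) + (0.765112)(0.084376)(-0.984686) = 0.578032
φ₂ = asin(0.578032) = 0.616315 rad = 35.312°.
For the longitude increment, Δλ = atan2( sin θ sin δ cos φ₁, cos δ − sin φ₁ sin φ₂ ) = atan2(0.011255, 0.624241) = 1.033°.
λ₂ = 83.794° + 1.033° = 84.827°.

latitude 35.312°, longitude 84.827°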